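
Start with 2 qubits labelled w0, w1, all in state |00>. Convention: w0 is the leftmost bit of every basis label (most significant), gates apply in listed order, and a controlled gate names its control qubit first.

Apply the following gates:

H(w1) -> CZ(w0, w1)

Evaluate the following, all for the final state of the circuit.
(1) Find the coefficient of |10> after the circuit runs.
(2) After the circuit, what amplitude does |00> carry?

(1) The amplitude on |10> is 0.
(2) The amplitude on |00> is sqrt(2)/2.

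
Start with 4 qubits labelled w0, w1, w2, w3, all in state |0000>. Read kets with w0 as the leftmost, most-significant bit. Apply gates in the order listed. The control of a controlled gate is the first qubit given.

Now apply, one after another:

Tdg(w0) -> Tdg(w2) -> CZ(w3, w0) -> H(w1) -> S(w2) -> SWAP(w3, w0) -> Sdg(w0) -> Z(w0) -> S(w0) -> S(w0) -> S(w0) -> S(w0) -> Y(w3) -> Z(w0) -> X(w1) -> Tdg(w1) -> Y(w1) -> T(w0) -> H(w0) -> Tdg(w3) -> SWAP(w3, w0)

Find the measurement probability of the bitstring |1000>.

A full measurement returns |1000> with probability 1/4. Key observation: the block from step 9 through step 12 cancels to the identity and can be dropped.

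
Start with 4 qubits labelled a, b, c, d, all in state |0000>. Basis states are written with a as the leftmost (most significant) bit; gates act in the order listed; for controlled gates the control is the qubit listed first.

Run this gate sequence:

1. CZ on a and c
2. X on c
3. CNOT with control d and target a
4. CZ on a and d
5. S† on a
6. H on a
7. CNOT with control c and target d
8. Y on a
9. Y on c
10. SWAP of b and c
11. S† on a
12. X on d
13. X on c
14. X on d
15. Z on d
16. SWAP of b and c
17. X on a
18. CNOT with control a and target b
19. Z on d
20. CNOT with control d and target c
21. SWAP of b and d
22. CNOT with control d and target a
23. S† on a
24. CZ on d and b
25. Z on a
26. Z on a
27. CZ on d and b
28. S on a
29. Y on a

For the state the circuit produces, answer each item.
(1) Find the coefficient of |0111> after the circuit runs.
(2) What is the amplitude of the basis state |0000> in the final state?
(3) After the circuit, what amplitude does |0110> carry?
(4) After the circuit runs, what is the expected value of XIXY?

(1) |0111> carries amplitude -sqrt(2)/2 in the final state. Key observation: gates 23-28 undo each other exactly, leaving only the rest of the circuit to track.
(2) The final state's coefficient on |0000> equals 0.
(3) The amplitude on |0110> is sqrt(2)*I/2.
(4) In the final state, XIXY has expectation 0.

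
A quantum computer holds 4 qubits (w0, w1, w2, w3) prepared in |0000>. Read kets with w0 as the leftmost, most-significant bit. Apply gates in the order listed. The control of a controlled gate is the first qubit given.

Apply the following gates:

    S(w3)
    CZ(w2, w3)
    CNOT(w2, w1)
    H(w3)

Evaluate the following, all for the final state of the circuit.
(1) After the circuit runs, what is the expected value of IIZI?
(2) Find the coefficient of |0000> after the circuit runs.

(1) The expectation value of IIZI is 1.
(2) The final state's coefficient on |0000> equals sqrt(2)/2.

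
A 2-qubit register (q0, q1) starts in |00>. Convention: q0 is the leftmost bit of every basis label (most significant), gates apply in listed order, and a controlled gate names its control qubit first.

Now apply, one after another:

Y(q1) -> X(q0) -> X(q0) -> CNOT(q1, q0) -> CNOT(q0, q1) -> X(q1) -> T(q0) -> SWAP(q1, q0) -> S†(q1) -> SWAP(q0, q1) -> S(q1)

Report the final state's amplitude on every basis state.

The final amplitudes are exp(3*I*pi/4) on |11>, and 0 on every other basis state.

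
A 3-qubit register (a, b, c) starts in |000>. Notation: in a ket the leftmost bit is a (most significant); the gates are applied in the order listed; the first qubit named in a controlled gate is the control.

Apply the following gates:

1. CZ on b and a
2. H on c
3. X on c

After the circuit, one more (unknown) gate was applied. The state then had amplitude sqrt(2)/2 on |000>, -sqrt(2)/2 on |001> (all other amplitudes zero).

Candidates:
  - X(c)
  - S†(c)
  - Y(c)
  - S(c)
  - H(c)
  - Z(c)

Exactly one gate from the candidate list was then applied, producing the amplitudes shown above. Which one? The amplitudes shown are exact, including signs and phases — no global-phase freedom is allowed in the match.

The applied gate was Z(c).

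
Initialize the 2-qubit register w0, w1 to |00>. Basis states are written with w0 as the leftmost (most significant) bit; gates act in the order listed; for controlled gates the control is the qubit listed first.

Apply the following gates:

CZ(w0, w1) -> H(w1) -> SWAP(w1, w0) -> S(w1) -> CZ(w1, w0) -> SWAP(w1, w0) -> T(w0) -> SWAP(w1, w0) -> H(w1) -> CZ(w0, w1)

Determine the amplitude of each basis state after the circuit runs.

The resulting statevector has amplitude 1/2 on |00>, 1/2 on |01>, 1/2 on |10>, -1/2 on |11>.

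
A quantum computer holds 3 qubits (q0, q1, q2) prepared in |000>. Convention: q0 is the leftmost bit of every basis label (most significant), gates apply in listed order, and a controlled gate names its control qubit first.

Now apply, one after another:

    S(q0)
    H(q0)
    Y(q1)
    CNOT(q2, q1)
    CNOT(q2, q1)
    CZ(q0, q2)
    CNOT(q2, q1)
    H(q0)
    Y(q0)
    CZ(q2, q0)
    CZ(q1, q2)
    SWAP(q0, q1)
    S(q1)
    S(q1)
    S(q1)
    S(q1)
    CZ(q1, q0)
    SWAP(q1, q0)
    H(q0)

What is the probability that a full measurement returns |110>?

The probability of measuring |110> is 1/2. Key observation: steps 13-16 multiply out to the identity, so the circuit reduces to the remaining gates.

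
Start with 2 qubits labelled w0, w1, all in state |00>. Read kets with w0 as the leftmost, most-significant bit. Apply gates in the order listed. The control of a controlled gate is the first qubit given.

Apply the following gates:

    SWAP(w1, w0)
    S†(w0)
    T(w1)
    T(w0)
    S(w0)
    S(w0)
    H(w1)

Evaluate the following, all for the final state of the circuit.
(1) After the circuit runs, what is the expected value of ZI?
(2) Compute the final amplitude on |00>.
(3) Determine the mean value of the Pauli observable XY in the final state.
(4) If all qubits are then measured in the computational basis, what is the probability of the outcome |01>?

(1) The observable ZI averages to 1.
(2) The amplitude on |00> is sqrt(2)/2.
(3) The expectation value of XY is 0.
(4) The probability of measuring |01> is 1/2.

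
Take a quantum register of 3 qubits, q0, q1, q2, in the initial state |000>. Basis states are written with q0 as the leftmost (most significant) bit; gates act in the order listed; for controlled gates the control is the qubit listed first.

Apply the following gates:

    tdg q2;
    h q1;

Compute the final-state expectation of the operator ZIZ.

The observable ZIZ averages to 1.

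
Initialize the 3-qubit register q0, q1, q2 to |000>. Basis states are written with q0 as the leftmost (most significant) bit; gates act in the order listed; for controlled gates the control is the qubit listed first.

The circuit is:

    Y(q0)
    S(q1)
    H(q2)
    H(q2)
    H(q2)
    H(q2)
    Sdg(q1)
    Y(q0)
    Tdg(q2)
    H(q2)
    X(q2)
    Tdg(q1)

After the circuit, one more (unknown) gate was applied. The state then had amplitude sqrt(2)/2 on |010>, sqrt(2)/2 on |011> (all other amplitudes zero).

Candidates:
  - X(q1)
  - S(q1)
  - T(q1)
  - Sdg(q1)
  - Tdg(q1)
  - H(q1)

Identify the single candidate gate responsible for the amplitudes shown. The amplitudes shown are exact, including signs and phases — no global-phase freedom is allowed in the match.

The unique candidate consistent with the amplitudes is X(q1).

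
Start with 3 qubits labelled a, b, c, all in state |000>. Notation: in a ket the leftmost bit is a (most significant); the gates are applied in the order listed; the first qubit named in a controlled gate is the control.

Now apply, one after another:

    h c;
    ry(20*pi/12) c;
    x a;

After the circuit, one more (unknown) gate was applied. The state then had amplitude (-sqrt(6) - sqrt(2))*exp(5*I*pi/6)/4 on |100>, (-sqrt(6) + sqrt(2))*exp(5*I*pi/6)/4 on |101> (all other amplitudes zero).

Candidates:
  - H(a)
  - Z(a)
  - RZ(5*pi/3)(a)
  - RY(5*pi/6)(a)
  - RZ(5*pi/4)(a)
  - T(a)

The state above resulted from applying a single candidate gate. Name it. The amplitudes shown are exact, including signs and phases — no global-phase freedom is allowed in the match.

The applied gate was RZ(5*pi/3)(a).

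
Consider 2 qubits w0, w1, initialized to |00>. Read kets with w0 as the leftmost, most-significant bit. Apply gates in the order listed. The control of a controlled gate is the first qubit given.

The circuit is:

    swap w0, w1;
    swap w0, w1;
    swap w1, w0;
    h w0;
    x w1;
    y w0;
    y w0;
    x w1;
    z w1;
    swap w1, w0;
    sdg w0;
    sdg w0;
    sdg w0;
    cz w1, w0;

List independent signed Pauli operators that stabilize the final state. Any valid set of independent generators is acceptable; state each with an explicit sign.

The final state is stabilized by the group generated by +IX, +ZI; other independent generating sets are equally valid. Key observation: gates 5-8 undo each other exactly, leaving only the rest of the circuit to track.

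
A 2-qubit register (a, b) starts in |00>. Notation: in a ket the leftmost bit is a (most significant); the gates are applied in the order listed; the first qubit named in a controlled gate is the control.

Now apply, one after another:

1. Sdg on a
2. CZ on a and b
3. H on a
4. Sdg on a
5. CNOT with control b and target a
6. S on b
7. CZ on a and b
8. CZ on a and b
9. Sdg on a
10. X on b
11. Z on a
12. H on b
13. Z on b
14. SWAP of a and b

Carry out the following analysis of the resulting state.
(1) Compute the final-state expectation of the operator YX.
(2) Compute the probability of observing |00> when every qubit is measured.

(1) The observable YX averages to 0.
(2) Outcome |00> occurs with probability 1/4.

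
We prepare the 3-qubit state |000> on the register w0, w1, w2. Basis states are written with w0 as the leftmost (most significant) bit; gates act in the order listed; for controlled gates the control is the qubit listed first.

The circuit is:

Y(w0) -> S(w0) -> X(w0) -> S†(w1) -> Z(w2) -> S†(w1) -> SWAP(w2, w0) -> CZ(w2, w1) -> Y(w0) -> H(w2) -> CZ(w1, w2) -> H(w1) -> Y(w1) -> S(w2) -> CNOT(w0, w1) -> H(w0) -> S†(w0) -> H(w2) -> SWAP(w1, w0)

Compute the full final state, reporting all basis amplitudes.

The resulting statevector has amplitude 1/4 + I/4 on |000>, 1/4 - I/4 on |001>, -1/4 + I/4 on |010>, 1/4 + I/4 on |011>, -1/4 - I/4 on |100>, -1/4 + I/4 on |101>, 1/4 - I/4 on |110>, -1/4 - I/4 on |111>.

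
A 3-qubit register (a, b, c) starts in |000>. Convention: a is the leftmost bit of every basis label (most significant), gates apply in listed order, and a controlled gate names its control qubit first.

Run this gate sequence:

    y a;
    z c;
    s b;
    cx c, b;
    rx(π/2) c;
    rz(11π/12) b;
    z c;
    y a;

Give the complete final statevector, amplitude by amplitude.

The resulting statevector has amplitude -sqrt(2)*exp(13*I*pi/24)/2 on |000>, sqrt(2)*exp(I*pi/24)/2 on |001>, and 0 on every other basis state.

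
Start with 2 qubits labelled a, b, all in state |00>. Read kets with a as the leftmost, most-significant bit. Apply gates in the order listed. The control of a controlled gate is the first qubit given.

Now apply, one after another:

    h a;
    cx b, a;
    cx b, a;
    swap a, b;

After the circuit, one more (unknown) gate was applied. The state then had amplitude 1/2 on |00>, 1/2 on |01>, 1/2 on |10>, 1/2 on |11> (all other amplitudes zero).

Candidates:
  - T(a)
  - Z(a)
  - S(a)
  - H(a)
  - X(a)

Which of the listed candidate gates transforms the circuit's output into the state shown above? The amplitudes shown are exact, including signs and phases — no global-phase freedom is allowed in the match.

It was H(a) that produced the state shown. Key observation: steps 2-3 multiply out to the identity, so the circuit reduces to the remaining gates.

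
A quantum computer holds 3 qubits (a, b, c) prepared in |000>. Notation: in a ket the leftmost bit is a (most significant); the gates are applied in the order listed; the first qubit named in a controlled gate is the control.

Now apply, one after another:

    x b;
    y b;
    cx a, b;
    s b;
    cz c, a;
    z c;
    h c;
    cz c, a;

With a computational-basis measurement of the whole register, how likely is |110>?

Outcome |110> occurs with probability 0.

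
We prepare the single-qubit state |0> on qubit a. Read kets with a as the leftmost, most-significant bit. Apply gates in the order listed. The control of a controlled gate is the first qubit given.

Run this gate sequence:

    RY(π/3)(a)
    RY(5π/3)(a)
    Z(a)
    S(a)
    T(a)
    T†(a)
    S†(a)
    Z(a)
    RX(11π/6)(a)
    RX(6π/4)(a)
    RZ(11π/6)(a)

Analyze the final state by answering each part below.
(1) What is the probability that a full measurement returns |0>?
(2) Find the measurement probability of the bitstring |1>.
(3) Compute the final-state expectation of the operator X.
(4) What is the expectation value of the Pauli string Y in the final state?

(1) The probability of measuring |0> is 1/4.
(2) The probability of measuring |1> is 3/4.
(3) In the final state, X has expectation sqrt(3)/4.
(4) The observable Y averages to 3/4.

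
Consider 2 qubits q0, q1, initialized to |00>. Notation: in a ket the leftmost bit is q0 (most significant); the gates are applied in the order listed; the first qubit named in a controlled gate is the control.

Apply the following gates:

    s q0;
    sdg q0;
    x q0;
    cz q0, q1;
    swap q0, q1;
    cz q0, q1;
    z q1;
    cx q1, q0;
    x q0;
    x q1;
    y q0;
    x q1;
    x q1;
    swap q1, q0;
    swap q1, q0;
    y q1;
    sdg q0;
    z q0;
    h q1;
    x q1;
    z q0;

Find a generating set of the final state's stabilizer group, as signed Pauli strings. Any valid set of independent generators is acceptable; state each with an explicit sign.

One valid set of independent stabilizer generators is -IX, -ZI (any independent generating set of the same group is equally correct). Key observation: steps 1-2 multiply out to the identity, so the circuit reduces to the remaining gates.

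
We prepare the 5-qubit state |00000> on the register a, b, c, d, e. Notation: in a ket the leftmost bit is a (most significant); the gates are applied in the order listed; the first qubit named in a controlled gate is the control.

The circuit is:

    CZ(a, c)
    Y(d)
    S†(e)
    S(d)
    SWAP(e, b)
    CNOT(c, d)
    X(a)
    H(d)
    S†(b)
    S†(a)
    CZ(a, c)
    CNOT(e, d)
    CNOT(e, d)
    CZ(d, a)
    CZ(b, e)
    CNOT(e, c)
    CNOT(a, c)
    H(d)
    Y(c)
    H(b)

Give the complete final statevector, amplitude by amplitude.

The resulting statevector has amplitude sqrt(2)/2 on |10000>, sqrt(2)/2 on |11000>, and 0 on every other basis state.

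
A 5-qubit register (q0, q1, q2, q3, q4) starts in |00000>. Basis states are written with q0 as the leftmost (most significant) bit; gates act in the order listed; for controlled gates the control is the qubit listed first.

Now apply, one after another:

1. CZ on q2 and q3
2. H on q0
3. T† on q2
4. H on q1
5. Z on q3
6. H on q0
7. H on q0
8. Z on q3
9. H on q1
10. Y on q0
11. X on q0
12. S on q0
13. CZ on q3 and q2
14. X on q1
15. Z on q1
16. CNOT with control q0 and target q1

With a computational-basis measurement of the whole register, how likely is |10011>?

A full measurement returns |10011> with probability 0. Key observation: gates 4-9 undo each other exactly, leaving only the rest of the circuit to track.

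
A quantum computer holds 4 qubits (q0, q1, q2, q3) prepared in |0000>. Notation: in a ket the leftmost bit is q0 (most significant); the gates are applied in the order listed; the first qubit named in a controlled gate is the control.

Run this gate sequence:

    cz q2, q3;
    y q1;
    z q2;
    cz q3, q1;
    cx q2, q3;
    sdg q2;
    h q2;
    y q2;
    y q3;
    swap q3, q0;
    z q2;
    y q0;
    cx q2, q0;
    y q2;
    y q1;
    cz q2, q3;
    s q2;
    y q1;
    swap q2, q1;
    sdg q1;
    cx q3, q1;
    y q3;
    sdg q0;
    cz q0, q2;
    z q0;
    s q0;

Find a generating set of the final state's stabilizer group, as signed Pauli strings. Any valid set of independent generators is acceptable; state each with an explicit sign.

One valid set of independent stabilizer generators is -XXII, -ZZII, -IIZI, -IIIZ (any independent generating set of the same group is equally correct).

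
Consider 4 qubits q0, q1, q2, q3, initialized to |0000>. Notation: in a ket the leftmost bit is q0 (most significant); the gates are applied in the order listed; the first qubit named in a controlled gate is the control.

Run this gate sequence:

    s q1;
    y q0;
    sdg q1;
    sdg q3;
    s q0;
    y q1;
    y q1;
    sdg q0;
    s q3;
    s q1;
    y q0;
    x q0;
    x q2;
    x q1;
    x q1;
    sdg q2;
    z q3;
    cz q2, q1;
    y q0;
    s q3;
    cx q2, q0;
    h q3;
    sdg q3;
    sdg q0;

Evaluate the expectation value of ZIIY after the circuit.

The expectation value of ZIIY is 1.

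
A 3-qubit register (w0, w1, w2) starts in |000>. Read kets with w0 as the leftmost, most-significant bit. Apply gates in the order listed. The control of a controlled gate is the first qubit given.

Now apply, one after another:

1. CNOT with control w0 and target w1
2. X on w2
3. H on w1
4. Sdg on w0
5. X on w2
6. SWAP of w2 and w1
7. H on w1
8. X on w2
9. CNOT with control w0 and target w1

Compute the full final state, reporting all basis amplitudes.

After the circuit, the state carries amplitude 1/2 on |000>, 1/2 on |001>, 1/2 on |010>, 1/2 on |011>, 0 on |100>, 0 on |101>, 0 on |110>, 0 on |111>.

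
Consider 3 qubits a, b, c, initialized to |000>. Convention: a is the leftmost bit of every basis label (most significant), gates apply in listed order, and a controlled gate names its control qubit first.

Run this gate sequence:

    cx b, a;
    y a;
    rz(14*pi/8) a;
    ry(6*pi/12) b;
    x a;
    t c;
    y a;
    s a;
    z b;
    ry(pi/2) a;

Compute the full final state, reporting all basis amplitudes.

The resulting statevector has amplitude -exp(3*I*pi/8)/2 on |000>, 0 on |001>, exp(3*I*pi/8)/2 on |010>, 0 on |011>, exp(3*I*pi/8)/2 on |100>, 0 on |101>, -exp(3*I*pi/8)/2 on |110>, 0 on |111>.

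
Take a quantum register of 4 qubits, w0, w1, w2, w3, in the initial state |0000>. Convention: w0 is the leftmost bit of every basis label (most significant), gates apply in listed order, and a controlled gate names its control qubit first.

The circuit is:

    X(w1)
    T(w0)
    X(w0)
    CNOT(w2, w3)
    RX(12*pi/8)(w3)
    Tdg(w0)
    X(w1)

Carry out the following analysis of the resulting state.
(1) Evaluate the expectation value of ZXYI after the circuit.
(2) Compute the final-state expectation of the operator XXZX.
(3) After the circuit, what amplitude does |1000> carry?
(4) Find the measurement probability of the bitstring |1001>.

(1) In the final state, ZXYI has expectation 0.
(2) The expectation value of XXZX is 0.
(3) |1000> carries amplitude sqrt(2)*exp(3*I*pi/4)/2 in the final state.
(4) Outcome |1001> occurs with probability 1/2.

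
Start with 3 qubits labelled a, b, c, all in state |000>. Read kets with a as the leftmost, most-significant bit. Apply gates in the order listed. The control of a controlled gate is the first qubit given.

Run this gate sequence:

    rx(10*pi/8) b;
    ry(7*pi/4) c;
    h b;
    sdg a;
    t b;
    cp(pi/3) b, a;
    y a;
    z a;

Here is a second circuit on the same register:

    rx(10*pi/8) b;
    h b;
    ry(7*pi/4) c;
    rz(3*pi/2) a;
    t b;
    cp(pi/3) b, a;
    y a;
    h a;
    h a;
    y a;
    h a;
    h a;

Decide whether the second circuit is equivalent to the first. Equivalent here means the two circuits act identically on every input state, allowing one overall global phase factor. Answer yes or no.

No, they are not equivalent — no single phase factor reconciles the two unitaries.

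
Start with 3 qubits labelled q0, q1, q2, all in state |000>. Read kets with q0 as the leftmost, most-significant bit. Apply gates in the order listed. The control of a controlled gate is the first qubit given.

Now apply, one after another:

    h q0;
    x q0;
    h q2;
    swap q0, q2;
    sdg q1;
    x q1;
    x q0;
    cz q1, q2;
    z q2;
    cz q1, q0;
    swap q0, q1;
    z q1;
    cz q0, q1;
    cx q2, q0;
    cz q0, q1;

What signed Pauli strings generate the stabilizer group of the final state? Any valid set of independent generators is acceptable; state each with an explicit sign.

One valid set of independent stabilizer generators is +XZX, +IXZ, -ZIZ (any independent generating set of the same group is equally correct).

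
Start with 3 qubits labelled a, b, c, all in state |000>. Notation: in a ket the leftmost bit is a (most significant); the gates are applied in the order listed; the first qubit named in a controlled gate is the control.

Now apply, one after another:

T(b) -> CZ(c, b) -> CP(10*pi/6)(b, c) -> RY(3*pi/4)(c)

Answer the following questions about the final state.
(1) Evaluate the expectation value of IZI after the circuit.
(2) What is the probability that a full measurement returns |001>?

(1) The observable IZI averages to 1.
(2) The probability of measuring |001> is sqrt(2)/4 + 1/2.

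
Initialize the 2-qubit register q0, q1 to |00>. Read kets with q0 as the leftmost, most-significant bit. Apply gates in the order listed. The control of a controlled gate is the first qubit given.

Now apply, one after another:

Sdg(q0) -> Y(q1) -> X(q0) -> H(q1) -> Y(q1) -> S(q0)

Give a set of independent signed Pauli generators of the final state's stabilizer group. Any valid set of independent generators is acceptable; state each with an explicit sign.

One valid set of independent stabilizer generators is +IX, -ZI (any independent generating set of the same group is equally correct).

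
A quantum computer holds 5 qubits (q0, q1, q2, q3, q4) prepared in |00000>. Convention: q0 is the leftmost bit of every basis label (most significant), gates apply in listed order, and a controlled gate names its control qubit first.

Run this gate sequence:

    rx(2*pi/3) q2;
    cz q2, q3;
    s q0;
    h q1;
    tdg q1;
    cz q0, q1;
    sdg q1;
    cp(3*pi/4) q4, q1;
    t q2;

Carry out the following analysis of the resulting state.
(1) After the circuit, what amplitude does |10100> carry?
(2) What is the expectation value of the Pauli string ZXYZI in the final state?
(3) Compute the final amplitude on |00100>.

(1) The final state's coefficient on |10100> equals 0.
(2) The observable ZXYZI averages to sqrt(3)/4.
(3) The amplitude on |00100> is -sqrt(6)*exp(3*I*pi/4)/4.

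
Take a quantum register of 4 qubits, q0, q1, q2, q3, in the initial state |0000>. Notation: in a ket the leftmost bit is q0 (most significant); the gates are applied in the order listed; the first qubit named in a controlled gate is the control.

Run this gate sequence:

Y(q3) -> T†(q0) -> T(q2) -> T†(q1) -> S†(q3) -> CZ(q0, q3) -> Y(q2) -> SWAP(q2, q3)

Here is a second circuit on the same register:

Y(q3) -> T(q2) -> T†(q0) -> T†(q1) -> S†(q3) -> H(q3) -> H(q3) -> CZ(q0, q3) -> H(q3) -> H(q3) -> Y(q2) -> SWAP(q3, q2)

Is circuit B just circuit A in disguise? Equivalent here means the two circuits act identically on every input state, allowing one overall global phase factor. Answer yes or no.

Yes: on every input state the two circuits agree up to one overall phase factor.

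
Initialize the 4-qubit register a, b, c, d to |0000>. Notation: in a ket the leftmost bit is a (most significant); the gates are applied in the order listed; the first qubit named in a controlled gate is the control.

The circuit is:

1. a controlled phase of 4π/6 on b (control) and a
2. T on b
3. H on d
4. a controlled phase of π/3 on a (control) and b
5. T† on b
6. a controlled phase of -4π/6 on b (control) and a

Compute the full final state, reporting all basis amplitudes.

The final amplitudes are sqrt(2)/2 on |0000>, sqrt(2)/2 on |0001>, and 0 on every other basis state.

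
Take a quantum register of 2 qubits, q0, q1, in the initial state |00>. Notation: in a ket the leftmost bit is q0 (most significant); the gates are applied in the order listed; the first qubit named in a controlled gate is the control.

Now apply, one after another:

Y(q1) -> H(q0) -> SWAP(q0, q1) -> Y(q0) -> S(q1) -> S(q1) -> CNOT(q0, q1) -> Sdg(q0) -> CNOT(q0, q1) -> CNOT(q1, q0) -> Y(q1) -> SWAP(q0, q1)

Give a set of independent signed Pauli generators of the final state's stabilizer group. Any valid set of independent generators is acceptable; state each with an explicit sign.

One valid set of independent stabilizer generators is +XX, -ZZ (any independent generating set of the same group is equally correct).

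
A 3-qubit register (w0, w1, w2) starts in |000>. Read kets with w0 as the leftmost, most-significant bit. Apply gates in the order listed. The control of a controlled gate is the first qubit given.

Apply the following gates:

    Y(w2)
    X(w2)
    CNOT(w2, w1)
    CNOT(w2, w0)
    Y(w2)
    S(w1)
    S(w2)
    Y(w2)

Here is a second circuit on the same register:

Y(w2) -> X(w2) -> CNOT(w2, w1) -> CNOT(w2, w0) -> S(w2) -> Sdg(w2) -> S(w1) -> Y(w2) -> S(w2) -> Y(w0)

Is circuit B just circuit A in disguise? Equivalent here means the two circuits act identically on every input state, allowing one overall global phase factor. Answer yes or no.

No — the two circuits implement different unitaries, even allowing a global phase.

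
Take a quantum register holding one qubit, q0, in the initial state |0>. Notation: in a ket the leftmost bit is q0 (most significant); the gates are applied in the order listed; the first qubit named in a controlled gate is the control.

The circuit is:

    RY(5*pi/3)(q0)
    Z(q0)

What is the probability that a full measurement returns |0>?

Outcome |0> occurs with probability 3/4.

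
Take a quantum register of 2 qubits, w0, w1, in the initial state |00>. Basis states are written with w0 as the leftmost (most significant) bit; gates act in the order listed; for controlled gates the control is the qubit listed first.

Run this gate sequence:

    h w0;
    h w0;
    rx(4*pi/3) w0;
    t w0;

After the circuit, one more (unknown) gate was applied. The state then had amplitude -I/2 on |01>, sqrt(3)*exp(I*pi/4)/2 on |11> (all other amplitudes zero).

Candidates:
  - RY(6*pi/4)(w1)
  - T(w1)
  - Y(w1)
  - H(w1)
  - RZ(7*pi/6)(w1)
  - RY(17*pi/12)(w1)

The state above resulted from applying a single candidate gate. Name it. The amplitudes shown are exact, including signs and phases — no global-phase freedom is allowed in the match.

The applied gate was Y(w1). Key observation: gates 1-2 undo each other exactly, leaving only the rest of the circuit to track.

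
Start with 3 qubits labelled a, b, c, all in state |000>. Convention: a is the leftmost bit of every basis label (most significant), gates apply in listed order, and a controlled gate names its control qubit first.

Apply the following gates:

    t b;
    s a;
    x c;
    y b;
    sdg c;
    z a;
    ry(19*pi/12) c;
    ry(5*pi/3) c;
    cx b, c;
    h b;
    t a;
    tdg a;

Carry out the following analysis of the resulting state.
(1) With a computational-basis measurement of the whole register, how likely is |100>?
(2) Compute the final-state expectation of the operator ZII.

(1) Outcome |100> occurs with probability 0.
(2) In the final state, ZII has expectation 1.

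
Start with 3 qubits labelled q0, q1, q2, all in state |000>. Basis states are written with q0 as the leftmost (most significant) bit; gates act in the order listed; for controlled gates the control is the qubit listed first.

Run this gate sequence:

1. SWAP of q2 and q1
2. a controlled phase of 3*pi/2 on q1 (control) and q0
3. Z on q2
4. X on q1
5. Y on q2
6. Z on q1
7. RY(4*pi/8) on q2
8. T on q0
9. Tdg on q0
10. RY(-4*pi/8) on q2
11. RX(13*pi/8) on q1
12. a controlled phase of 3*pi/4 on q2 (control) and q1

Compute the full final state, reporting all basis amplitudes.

After the circuit, the state carries amplitude -sin(3*pi/16) on |001>, -exp(I*pi/4)*cos(3*pi/16) on |011>, and 0 on every other basis state. Key observation: gates 7-10 undo each other exactly, leaving only the rest of the circuit to track.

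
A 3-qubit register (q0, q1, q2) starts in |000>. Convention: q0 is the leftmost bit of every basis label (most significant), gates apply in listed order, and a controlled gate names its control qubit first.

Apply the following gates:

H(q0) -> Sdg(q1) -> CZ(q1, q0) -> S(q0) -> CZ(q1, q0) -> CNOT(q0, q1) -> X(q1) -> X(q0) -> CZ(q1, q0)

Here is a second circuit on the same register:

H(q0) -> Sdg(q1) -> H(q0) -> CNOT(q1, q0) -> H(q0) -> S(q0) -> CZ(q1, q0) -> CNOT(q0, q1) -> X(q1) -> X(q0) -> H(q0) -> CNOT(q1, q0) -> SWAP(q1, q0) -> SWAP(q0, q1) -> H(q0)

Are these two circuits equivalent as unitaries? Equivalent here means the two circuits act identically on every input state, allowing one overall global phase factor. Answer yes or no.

Yes — the two circuits implement the same unitary up to a global phase.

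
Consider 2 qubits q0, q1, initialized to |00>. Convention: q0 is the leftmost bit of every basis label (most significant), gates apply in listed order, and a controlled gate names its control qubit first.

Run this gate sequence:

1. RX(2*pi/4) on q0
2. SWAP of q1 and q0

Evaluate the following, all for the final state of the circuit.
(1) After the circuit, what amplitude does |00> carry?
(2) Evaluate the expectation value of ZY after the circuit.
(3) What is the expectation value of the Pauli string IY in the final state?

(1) |00> carries amplitude sqrt(2)/2 in the final state.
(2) In the final state, ZY has expectation -1.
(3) The expectation value of IY is -1.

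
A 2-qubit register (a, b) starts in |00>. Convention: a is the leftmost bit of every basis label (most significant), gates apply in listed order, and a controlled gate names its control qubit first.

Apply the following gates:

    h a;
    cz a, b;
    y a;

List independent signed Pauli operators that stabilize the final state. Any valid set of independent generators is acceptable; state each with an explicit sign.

One valid set of independent stabilizer generators is -XI, +IZ (any independent generating set of the same group is equally correct).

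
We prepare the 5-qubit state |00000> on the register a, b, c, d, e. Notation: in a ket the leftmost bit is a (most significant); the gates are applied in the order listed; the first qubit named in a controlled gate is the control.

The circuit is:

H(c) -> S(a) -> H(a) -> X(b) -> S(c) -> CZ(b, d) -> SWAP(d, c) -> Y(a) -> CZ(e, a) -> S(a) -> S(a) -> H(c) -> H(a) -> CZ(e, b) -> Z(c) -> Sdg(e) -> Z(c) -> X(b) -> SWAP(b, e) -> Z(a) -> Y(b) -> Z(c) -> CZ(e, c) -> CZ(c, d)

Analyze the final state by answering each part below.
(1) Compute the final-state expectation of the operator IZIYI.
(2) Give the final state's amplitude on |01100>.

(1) The observable IZIYI averages to 0.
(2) The final state's coefficient on |01100> equals -1/2.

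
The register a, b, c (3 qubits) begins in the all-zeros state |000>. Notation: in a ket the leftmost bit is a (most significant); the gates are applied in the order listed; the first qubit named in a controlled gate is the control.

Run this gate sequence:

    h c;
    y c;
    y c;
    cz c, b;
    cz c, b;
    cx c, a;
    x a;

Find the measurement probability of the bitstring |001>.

The probability of measuring |001> is 1/2.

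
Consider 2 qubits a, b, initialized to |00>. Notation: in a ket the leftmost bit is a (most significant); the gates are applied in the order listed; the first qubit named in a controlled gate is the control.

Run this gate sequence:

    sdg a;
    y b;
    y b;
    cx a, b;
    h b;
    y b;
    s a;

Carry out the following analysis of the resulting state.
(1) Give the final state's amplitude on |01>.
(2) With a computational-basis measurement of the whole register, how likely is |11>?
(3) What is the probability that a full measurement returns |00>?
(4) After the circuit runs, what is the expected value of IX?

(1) |01> carries amplitude sqrt(2)*I/2 in the final state.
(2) The probability of measuring |11> is 0.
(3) The probability of measuring |00> is 1/2.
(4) The observable IX averages to -1.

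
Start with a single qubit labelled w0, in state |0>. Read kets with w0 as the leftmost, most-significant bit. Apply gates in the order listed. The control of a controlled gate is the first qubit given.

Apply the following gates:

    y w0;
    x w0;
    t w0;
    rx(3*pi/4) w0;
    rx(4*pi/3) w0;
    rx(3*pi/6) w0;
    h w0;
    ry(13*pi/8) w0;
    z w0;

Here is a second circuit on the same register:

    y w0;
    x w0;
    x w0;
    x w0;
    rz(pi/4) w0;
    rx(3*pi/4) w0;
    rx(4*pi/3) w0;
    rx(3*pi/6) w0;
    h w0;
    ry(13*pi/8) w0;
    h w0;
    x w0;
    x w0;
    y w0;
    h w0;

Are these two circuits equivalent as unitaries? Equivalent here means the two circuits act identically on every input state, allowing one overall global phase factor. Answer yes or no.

No: there is an input state on which the two circuits produce genuinely different outputs (not merely differing by a phase).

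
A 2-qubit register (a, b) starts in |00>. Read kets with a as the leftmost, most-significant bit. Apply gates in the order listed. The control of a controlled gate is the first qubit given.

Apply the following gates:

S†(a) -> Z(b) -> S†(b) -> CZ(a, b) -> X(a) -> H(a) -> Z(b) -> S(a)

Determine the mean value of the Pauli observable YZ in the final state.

In the final state, YZ has expectation -1.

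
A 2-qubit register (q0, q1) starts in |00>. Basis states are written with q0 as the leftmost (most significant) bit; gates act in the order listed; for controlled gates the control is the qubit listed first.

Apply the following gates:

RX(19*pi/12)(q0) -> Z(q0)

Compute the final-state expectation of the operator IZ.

The observable IZ averages to 1.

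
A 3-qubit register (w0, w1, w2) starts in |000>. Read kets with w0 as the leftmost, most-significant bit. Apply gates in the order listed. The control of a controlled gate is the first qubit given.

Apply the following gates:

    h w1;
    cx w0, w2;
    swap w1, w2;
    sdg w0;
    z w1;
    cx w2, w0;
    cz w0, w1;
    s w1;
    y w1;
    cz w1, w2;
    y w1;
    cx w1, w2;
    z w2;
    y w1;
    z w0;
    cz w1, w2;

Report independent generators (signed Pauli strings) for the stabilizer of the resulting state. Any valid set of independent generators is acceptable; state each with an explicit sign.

One valid set of independent stabilizer generators is +XIX, +ZIZ, -IZI (any independent generating set of the same group is equally correct).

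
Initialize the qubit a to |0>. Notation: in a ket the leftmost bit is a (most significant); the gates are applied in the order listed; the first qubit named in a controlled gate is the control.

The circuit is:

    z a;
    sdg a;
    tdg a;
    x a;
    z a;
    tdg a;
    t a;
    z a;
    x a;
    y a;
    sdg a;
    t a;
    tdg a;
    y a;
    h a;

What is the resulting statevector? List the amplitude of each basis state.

The resulting statevector has amplitude -sqrt(2)*I/2 on |0>, -sqrt(2)*I/2 on |1>.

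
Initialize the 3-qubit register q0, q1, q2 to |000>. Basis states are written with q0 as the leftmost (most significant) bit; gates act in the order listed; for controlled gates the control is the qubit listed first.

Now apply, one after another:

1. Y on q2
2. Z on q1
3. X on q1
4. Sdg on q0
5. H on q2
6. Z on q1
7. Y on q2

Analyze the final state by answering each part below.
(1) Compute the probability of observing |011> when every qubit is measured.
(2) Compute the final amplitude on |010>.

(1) The probability of measuring |011> is 1/2.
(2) The final state's coefficient on |010> equals sqrt(2)/2.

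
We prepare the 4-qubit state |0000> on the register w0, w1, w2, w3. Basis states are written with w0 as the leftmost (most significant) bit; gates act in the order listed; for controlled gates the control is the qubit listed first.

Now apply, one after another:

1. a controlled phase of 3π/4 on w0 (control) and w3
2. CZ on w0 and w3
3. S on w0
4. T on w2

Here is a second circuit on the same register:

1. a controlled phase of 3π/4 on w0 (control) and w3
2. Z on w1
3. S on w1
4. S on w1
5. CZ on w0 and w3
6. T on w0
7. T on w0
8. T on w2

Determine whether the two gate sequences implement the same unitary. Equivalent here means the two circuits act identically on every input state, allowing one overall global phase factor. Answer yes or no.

Yes: on every input state the two circuits agree up to one overall phase factor.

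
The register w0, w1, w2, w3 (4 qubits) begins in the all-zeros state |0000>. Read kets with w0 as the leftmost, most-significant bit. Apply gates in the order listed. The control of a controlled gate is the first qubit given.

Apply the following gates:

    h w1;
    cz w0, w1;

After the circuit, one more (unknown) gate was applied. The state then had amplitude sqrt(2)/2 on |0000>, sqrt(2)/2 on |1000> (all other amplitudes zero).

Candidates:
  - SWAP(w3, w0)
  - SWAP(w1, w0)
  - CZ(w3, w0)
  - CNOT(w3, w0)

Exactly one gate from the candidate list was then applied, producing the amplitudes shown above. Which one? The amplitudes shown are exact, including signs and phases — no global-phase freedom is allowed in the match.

The unique candidate consistent with the amplitudes is SWAP(w1, w0).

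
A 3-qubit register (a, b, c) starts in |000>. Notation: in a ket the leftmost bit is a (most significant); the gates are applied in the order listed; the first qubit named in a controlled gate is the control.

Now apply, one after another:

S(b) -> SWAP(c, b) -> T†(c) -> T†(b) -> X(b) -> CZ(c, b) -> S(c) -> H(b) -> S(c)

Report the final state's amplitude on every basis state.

The resulting statevector has amplitude sqrt(2)/2 on |000>, -sqrt(2)/2 on |010>, and 0 on every other basis state.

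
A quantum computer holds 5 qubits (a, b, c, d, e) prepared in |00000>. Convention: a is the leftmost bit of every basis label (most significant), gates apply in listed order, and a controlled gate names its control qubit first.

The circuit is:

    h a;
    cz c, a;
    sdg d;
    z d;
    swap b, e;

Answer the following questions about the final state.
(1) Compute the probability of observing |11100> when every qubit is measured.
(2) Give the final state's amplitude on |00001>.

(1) The probability of measuring |11100> is 0.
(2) The final state's coefficient on |00001> equals 0.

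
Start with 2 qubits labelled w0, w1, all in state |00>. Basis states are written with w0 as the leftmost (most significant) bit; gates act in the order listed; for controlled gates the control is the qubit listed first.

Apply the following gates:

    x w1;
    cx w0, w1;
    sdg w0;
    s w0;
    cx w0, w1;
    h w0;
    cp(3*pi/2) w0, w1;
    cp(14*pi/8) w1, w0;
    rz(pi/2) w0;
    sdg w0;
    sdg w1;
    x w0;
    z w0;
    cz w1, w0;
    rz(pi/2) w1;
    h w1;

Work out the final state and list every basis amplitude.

The resulting statevector has amplitude exp(3*I*pi/4)/2 on |00>, -exp(3*I*pi/4)/2 on |01>, -I/2 on |10>, I/2 on |11>. Key observation: gates 2-5 undo each other exactly, leaving only the rest of the circuit to track.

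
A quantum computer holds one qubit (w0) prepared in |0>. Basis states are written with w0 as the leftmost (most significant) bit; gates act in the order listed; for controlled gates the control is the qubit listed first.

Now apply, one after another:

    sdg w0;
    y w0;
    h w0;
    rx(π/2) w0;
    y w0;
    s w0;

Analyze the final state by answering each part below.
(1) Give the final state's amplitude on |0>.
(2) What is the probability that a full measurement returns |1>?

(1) The amplitude on |0> is -1/2 - I/2.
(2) A full measurement returns |1> with probability 1/2.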